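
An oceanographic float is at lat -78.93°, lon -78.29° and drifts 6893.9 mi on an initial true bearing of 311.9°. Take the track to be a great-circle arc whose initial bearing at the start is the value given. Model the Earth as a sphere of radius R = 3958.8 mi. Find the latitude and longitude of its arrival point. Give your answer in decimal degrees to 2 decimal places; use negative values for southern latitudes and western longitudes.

Central angle δ = d/R = 1.741412 rad.
With φ₁ = -78.93° = -1.377588 rad and θ = 311.9° = 5.443682 rad:
Applying the spherical law of cosines for sides, sin φ₂ = sin φ₁ cos δ + cos φ₁ sin δ cos θ = 0.292997, so φ₂ = 17.04°.
For the longitude increment, Δλ = atan2( sin θ sin δ cos φ₁, cos δ − sin φ₁ sin φ₂ ) = atan2(-0.140839, 0.117757) = -50.10°.
λ₂ = λ₁ + Δλ = -128.39°.

latitude 17.04°, longitude -128.39°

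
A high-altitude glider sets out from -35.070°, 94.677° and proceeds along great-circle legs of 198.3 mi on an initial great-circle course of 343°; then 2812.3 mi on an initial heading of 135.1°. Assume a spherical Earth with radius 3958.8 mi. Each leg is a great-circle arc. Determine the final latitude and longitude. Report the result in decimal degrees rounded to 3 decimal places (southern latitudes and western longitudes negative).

Apply the spherical direct solution leg by leg, carrying full precision between legs.
Leg 1: from (-35.070°, 94.677°), δ = 198.3/3958.8 = 0.050091 rad, θ = 343° → φ = -32.321°, λ = 93.684°.
Leg 2: from (-32.321°, 93.684°), δ = 2812.3/3958.8 = 0.710392 rad, θ = 135.1° → φ = -52.721°, λ = 143.147°.

latitude -52.721°, longitude 143.147°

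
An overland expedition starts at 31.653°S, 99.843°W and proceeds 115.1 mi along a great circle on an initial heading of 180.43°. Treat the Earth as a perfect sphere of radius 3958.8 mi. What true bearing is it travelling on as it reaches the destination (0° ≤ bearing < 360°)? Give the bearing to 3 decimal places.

final bearing 180.438°

Angular distance δ = d/R = 115.1 / 3958.8 = 0.029074 rad.
With φ₁ = -31.653° = -0.552449 rad and θ = 180.43° = 3.149098 rad:
Applying the spherical law of cosines for sides, sin φ₂ = sin φ₁ cos δ + cos φ₁ sin δ cos θ = -0.549297, so φ₂ = -33.319°.
Δλ = atan2( sin θ sin δ cos φ₁ , cos δ − sin φ₁ sin φ₂ ) = atan2(-0.000186, 0.711321) = -0.000261 rad = -0.015°.
Hence λ₂ = -99.843° + -0.015° = -99.858°.
The forward bearing on arrival equals the back-azimuth from the destination plus 180°.
Back-azimuth from P₂ (-33.319°, -99.858°) to P₁ (-31.653°, -99.843°), with Δλ' = λ₁ − λ₂ = 0.015°: atan2( sin Δλ' cos φ₁ , cos φ₂ sin φ₁ − sin φ₂ cos φ₁ cos Δλ' ) = 0.438°.
Final bearing = (0.438° + 180°) mod 360° = 180.438°.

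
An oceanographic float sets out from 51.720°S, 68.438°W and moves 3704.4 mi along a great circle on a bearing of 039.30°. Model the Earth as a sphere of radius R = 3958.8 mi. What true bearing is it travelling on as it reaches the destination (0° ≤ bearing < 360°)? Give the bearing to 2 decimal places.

The arc subtends δ = 3704.4/3958.8 = 0.935738 rad at the centre.
Start latitude φ₁ = -0.902684 rad; initial bearing θ = 0.685914 rad.
Applying the spherical law of cosines for sides, sin φ₂ = sin φ₁ cos δ + cos φ₁ sin δ cos θ = -0.079744, so φ₂ = -4.574°.
Then Δλ = atan2(0.315883, 0.530626) = 0.536958 rad, from sin θ sin δ cos φ₁ over cos δ − sin φ₁ sin φ₂.
λ₂ = λ₁ + Δλ = -37.673°.
The forward bearing on arrival equals the back-azimuth from the destination plus 180°.
Back-azimuth from P₂ (-4.57°, -37.67°) to P₁ (-51.72°, -68.44°), with Δλ' = λ₁ − λ₂ = -30.77°: atan2( sin Δλ' cos φ₁ , cos φ₂ sin φ₁ − sin φ₂ cos φ₁ cos Δλ' ) = 203.18°.
Final bearing = (203.18° + 180°) mod 360° = 23.18°.

final bearing 23.18°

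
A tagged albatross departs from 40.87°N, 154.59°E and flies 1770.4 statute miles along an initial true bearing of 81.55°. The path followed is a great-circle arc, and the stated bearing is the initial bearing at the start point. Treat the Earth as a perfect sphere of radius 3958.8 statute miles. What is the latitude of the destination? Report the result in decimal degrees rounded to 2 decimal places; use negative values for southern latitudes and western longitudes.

Central angle δ = d/R = 0.447206 rad.
With φ₁ = 40.87° = 0.713316 rad and θ = 81.55° = 1.423316 rad:
Applying the spherical law of cosines for sides, sin φ₂ = sin φ₁ cos δ + cos φ₁ sin δ cos θ = 0.638050, so φ₂ = 39.65°.
Δλ = atan2( sin θ sin δ cos φ₁ , cos δ − sin φ₁ sin φ₂ ) = atan2(0.323466, 0.484154) = 0.588998 rad = 33.75°.
λ₂ = 154.59° + 33.75° = 188.34°, normalized to (−180°, 180°] → -171.66°.

latitude 39.65°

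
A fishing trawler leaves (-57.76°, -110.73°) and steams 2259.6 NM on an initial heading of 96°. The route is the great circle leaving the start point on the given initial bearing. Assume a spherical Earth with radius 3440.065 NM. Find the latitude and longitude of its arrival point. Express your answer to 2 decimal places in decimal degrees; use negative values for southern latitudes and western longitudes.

latitude -44.74°, longitude -51.98°

Angular distance δ = d/R = 2259.6 / 3440.065 = 0.656848 rad.
Converting: φ₁ = -1.008102 rad, θ = 1.675516 rad.
Applying the spherical law of cosines for sides, sin φ₂ = sin φ₁ cos δ + cos φ₁ sin δ cos θ = -0.703873, so φ₂ = -44.74°.
Δλ = atan2( sin θ sin δ cos φ₁ , cos δ − sin φ₁ sin φ₂ ) = atan2(0.323963, 0.196570) = 1.025416 rad = 58.75°.
Hence λ₂ = -110.73° + 58.75° = -51.98°.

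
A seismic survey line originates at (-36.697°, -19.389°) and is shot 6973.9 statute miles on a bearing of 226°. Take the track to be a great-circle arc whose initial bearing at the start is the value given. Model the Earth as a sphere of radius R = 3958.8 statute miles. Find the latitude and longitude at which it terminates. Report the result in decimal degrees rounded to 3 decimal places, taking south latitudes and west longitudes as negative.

δ = 6973.9/3958.8 = 1.761620 rad (100.9334°).
Start latitude φ₁ = -0.640483 rad; initial bearing θ = 3.944444 rad.
sin φ₂ = sin φ₁ cos δ + cos φ₁ sin δ cos θ = (-0.597583)(-0.189667) + (0.801807)(0.981848)(-0.694658) = -0.433530
φ₂ = asin(-0.433530) = -0.448406 rad = -25.692°.
Δλ = atan2( sin θ sin δ cos φ₁ , cos δ − sin φ₁ sin φ₂ ) = atan2(-0.566302, -0.448737) = -2.240885 rad = -128.393°.
λ₂ = -19.389° + -128.393° = -147.782°.

latitude -25.692°, longitude -147.782°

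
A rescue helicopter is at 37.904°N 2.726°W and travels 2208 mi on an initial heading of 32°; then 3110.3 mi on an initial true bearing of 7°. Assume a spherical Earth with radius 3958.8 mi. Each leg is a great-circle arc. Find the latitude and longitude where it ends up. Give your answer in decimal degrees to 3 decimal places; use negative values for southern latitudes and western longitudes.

Apply the spherical direct solution leg by leg, carrying full precision between legs.
Leg 1: from (37.904°, -2.726°), δ = 2208/3958.8 = 0.557745 rad, θ = 32° → φ = 61.092°, λ = 32.739°.
Leg 2: from (61.092°, 32.739°), δ = 3110.3/3958.8 = 0.785667 rad, θ = 7° → φ = 73.374°, λ = -164.795°.

latitude 73.374°, longitude -164.795°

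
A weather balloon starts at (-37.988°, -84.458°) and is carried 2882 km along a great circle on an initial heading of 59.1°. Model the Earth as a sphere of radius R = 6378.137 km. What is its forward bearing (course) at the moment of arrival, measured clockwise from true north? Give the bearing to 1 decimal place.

final bearing 46.9°

The arc subtends δ = 2882/6378.137 = 0.451856 rad at the centre.
Start latitude φ₁ = -0.663016 rad; initial bearing θ = 1.031490 rad.
Destination latitude: φ₂ = arcsin( sin φ₁ cos δ + cos φ₁ sin δ cos θ ) = arcsin(-0.376999) = -22.148°.
Δλ = atan2( sin θ sin δ cos φ₁ , cos δ − sin φ₁ sin φ₂ ) = atan2(0.295286, 0.667597) = 0.416442 rad = 23.860°.
λ₂ = -84.458° + 23.860° = -60.598°.
The forward bearing on arrival equals the back-azimuth from the destination plus 180°.
Back-azimuth from P₂ (-22.1°, -60.6°) to P₁ (-38.0°, -84.5°), with Δλ' = λ₁ − λ₂ = -23.9°: atan2( sin Δλ' cos φ₁ , cos φ₂ sin φ₁ − sin φ₂ cos φ₁ cos Δλ' ) = 226.9°.
Final bearing = (226.9° + 180°) mod 360° = 46.9°.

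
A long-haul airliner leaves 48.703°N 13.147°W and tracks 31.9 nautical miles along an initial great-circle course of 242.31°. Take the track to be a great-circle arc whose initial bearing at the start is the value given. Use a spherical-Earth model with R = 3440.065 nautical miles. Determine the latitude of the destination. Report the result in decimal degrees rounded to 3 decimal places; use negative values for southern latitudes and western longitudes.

Central angle δ = d/R = 0.009273 rad.
With φ₁ = 48.703° = 0.850028 rad and θ = 242.31° = 4.229107 rad:
Destination latitude: φ₂ = arcsin( sin φ₁ cos δ + cos φ₁ sin δ cos θ ) = arcsin(0.748423) = 48.454°.
Δλ = atan2( sin θ sin δ cos φ₁ , cos δ − sin φ₁ sin φ₂ ) = atan2(-0.005419, 0.437668) = -0.012381 rad = -0.709°.
Hence λ₂ = -13.147° + -0.709° = -13.856°.

latitude 48.454°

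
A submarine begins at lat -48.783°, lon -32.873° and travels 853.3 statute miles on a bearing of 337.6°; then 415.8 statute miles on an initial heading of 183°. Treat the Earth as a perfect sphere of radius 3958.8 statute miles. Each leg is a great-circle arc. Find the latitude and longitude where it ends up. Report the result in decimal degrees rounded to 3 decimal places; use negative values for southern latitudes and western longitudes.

latitude -43.203°, longitude -39.177°

Apply the spherical direct solution leg by leg, carrying full precision between legs.
Leg 1: from (-48.783°, -32.873°), δ = 853.3/3958.8 = 0.215545 rad, θ = 337.6° → φ = -37.194°, λ = -38.746°.
Leg 2: from (-37.194°, -38.746°), δ = 415.8/3958.8 = 0.105032 rad, θ = 183° → φ = -43.203°, λ = -39.177°.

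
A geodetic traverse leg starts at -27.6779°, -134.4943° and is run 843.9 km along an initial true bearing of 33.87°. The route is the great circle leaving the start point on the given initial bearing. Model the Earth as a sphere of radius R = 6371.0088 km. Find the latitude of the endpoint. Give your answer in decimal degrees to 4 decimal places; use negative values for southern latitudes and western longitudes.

Central angle δ = d/R = 0.132459 rad.
Converting: φ₁ = -0.483070 rad, θ = 0.591143 rad.
Applying the spherical law of cosines for sides, sin φ₂ = sin φ₁ cos δ + cos φ₁ sin δ cos θ = -0.363319, so φ₂ = -21.3042°.
For the longitude increment, Δλ = atan2( sin θ sin δ cos φ₁, cos δ − sin φ₁ sin φ₂ ) = atan2(0.065183, 0.822478) = 4.5313°.
Hence λ₂ = -134.4943° + 4.5313° = -129.9630°.

latitude -21.3042°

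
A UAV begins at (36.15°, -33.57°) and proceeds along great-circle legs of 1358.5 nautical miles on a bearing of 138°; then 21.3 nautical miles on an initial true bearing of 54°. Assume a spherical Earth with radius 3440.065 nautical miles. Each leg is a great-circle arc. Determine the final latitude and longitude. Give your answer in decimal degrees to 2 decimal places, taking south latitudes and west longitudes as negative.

Apply the spherical direct solution leg by leg, carrying full precision between legs.
Leg 1: from (36.15°, -33.57°), δ = 1358.5/3440.065 = 0.394905 rad, θ = 138° → φ = 18.28°, λ = -17.84°.
Leg 2: from (18.28°, -17.84°), δ = 21.3/3440.065 = 0.006192 rad, θ = 54° → φ = 18.49°, λ = -17.54°.

latitude 18.49°, longitude -17.54°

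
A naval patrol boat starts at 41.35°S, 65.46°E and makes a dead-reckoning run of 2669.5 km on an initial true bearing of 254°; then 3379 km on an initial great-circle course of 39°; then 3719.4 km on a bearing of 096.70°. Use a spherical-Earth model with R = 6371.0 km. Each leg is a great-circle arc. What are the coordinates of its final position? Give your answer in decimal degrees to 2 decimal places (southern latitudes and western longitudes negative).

latitude -18.54°, longitude 87.68°

Apply the spherical direct solution leg by leg, carrying full precision between legs.
Leg 1: from (-41.35°, 65.46°), δ = 2669.5/6371 = 0.419008 rad, θ = 254° → φ = -43.45°, λ = 32.87°.
Leg 2: from (-43.45°, 32.87°), δ = 3379/6371 = 0.530372 rad, θ = 39° → φ = -17.93°, λ = 52.41°.
Leg 3: from (-17.93°, 52.41°), δ = 3719.4/6371 = 0.583802 rad, θ = 96.7° → φ = -18.54°, λ = 87.68°.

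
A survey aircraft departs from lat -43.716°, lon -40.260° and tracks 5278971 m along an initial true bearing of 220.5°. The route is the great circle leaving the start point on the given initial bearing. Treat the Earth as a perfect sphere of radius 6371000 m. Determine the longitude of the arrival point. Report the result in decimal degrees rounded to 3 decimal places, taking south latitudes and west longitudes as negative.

Central angle δ = d/R = 0.828594 rad.
With φ₁ = -43.716° = -0.762988 rad and θ = 220.5° = 3.848451 rad:
Applying the spherical law of cosines for sides, sin φ₂ = sin φ₁ cos δ + cos φ₁ sin δ cos θ = -0.872159, so φ₂ = -60.711°.
For the longitude increment, Δλ = atan2( sin θ sin δ cos φ₁, cos δ − sin φ₁ sin φ₂ ) = atan2(-0.345942, 0.073177) = -78.056°.
Hence λ₂ = -40.260° + -78.056° = -118.316°.

longitude -118.316°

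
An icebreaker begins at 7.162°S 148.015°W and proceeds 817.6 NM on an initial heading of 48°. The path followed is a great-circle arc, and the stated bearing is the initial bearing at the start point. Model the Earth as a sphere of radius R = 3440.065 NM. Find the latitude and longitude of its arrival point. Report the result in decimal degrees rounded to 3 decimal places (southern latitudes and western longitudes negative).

The arc subtends δ = 817.6/3440.065 = 0.237670 rad at the centre.
Converting: φ₁ = -0.125000 rad, θ = 0.837758 rad.
sin φ₂ = sin φ₁ cos δ + cos φ₁ sin δ cos θ = (-0.124675)(0.971889) + (0.992198)(0.235439)(0.669131) = 0.035140
φ₂ = asin(0.035140) = 0.035147 rad = 2.014°.
Δλ = atan2( sin θ sin δ cos φ₁ , cos δ − sin φ₁ sin φ₂ ) = atan2(0.173600, 0.976270) = 0.175980 rad = 10.083°.
λ₂ = λ₁ + Δλ = -137.932°.

latitude 2.014°, longitude -137.932°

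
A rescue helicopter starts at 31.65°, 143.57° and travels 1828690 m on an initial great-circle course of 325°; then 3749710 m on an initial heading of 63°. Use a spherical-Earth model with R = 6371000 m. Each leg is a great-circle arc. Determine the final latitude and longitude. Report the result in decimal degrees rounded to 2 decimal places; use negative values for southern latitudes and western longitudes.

Apply the spherical direct solution leg by leg, carrying full precision between legs.
Leg 1: from (31.65°, 143.57°), δ = 1828690/6371000 = 0.287033 rad, θ = 325° → φ = 44.48°, λ = 130.41°.
Leg 2: from (44.48°, 130.41°), δ = 3749710/6371000 = 0.588559 rad, θ = 63° → φ = 49.69°, λ = -179.71°.

latitude 49.69°, longitude -179.71°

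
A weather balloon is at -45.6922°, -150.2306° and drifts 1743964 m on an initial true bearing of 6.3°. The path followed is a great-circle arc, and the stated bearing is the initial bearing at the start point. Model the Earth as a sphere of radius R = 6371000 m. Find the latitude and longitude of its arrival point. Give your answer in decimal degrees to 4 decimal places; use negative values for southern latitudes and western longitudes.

latitude -30.0838°, longitude -148.2660°

Angular distance δ = d/R = 1743964 / 6371000 = 0.273735 rad.
With φ₁ = -45.6922° = -0.797479 rad and θ = 6.3° = 0.109956 rad:
Destination latitude: φ₂ = arcsin( sin φ₁ cos δ + cos φ₁ sin δ cos θ ) = arcsin(-0.501267) = -30.0838°.
Δλ = atan2( sin θ sin δ cos φ₁ , cos δ − sin φ₁ sin φ₂ ) = atan2(0.020721, 0.604063) = 0.034289 rad = 1.9646°.
Hence λ₂ = -150.2306° + 1.9646° = -148.2660°.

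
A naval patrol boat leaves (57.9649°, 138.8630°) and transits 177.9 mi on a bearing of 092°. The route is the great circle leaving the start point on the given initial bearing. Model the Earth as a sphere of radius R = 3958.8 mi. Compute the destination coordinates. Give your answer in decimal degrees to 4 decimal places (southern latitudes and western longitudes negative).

The arc subtends δ = 177.9/3958.8 = 0.044938 rad at the centre.
Converting: φ₁ = 1.011678 rad, θ = 1.605703 rad.
Destination latitude: φ₂ = arcsin( sin φ₁ cos δ + cos φ₁ sin δ cos θ ) = arcsin(0.846036) = 57.7831°.
Δλ = atan2( sin θ sin δ cos φ₁ , cos δ − sin φ₁ sin φ₂ ) = atan2(0.023814, 0.281786) = 0.084311 rad = 4.8307°.
Hence λ₂ = 138.8630° + 4.8307° = 143.6937°.

latitude 57.7831°, longitude 143.6937°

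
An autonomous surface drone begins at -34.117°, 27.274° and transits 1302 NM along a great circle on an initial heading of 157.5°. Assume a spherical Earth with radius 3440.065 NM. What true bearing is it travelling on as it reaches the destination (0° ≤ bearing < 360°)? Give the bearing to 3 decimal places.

δ = 1302/3440.065 = 0.378481 rad (21.6854°).
Converting: φ₁ = -0.595454 rad, θ = 2.748894 rad.
sin φ₂ = sin φ₁ cos δ + cos φ₁ sin δ cos θ = (-0.560885)(0.929227) + (0.827894)(0.369510)(-0.923880) = -0.803818
φ₂ = asin(-0.803818) = -0.933685 rad = -53.496°.
Then Δλ = atan2(0.117069, 0.478378) = 0.240003 rad, from sin θ sin δ cos φ₁ over cos δ − sin φ₁ sin φ₂.
λ₂ = λ₁ + Δλ = 41.025°.
The forward bearing on arrival equals the back-azimuth from the destination plus 180°.
Back-azimuth from P₂ (-53.496°, 41.025°) to P₁ (-34.117°, 27.274°), with Δλ' = λ₁ − λ₂ = -13.751°: atan2( sin Δλ' cos φ₁ , cos φ₂ sin φ₁ − sin φ₂ cos φ₁ cos Δλ' ) = 327.820°.
Final bearing = (327.820° + 180°) mod 360° = 147.820°.

final bearing 147.820°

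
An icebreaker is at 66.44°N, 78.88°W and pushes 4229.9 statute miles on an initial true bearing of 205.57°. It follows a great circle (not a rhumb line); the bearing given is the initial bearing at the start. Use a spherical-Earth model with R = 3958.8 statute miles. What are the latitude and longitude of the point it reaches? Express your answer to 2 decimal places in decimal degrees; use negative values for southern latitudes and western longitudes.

latitude 7.20°, longitude -101.29°

The arc subtends δ = 4229.9/3958.8 = 1.068480 rad at the centre.
Start latitude φ₁ = 1.159597 rad; initial bearing θ = 3.587873 rad.
Destination latitude: φ₂ = arcsin( sin φ₁ cos δ + cos φ₁ sin δ cos θ ) = arcsin(0.125302) = 7.20°.
For the longitude increment, Δλ = atan2( sin θ sin δ cos φ₁, cos δ − sin φ₁ sin φ₂ ) = atan2(-0.151208, 0.366599) = -22.41°.
Hence λ₂ = -78.88° + -22.41° = -101.29°.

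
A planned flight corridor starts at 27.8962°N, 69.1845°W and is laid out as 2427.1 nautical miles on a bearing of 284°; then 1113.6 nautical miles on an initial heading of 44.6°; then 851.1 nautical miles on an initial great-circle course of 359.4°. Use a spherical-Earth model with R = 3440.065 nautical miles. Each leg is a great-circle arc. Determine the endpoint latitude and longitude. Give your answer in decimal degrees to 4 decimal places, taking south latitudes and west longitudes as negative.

latitude 55.9284°, longitude -98.4142°

Apply the spherical direct solution leg by leg, carrying full precision between legs.
Leg 1: from (27.8962°, -69.1845°), δ = 2427.1/3440.065 = 0.705539 rad, θ = 284° → φ = 29.6576°, λ = -115.5729°.
Leg 2: from (29.6576°, -115.5729°), δ = 1113.6/3440.065 = 0.323715 rad, θ = 44.6° → φ = 41.7540°, λ = -98.1520°.
Leg 3: from (41.7540°, -98.1520°), δ = 851.1/3440.065 = 0.247408 rad, θ = 359.4° → φ = 55.9284°, λ = -98.4142°.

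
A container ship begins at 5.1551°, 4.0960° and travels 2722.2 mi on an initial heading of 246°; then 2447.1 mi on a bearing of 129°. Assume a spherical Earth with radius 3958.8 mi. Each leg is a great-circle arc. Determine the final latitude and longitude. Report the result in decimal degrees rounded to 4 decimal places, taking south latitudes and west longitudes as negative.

Apply the spherical direct solution leg by leg, carrying full precision between legs.
Leg 1: from (5.1551°, 4.0960°), δ = 2722.2/3958.8 = 0.687633 rad, θ = 246° → φ = -10.8175°, λ = -32.0842°.
Leg 2: from (-10.8175°, -32.0842°), δ = 2447.1/3958.8 = 0.618142 rad, θ = 129° → φ = -30.7423°, λ = -0.4826°.

latitude -30.7423°, longitude -0.4826°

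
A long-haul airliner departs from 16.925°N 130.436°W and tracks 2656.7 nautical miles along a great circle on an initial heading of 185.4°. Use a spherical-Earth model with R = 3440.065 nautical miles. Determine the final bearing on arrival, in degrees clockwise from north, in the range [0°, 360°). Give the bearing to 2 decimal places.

Angular distance δ = d/R = 2656.7 / 3440.065 = 0.772282 rad.
Start latitude φ₁ = 0.295397 rad; initial bearing θ = 3.235840 rad.
Applying the spherical law of cosines for sides, sin φ₂ = sin φ₁ cos δ + cos φ₁ sin δ cos θ = -0.456051, so φ₂ = -27.133°.
Then Δλ = atan2(-0.062822, 0.849086) = -0.073853 rad, from sin θ sin δ cos φ₁ over cos δ − sin φ₁ sin φ₂.
λ₂ = -130.436° + -4.231° = -134.667°.
The forward bearing on arrival equals the back-azimuth from the destination plus 180°.
Back-azimuth from P₂ (-27.13°, -134.67°) to P₁ (16.93°, -130.44°), with Δλ' = λ₁ − λ₂ = 4.23°: atan2( sin Δλ' cos φ₁ , cos φ₂ sin φ₁ − sin φ₂ cos φ₁ cos Δλ' ) = 5.81°.
Final bearing = (5.81° + 180°) mod 360° = 185.81°.

final bearing 185.81°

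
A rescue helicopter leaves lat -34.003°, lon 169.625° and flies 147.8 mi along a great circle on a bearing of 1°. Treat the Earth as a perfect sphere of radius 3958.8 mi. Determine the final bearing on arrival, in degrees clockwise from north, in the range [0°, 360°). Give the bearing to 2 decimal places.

Central angle δ = d/R = 0.037335 rad.
With φ₁ = -34.003° = -0.593464 rad and θ = 1° = 0.017453 rad:
sin φ₂ = sin φ₁ cos δ + cos φ₁ sin δ cos θ = (-0.559236)(0.999303) + (0.829008)(0.037326)(0.999848) = -0.527908
φ₂ = asin(-0.527908) = -0.556135 rad = -31.864°.
For the longitude increment, Δλ = atan2( sin θ sin δ cos φ₁, cos δ − sin φ₁ sin φ₂ ) = atan2(0.000540, 0.704078) = 0.044°.
λ₂ = λ₁ + Δλ = 169.669°.
The forward bearing on arrival equals the back-azimuth from the destination plus 180°.
Back-azimuth from P₂ (-31.86°, 169.67°) to P₁ (-34.00°, 169.62°), with Δλ' = λ₁ − λ₂ = -0.04°: atan2( sin Δλ' cos φ₁ , cos φ₂ sin φ₁ − sin φ₂ cos φ₁ cos Δλ' ) = 180.98°.
Final bearing = (180.98° + 180°) mod 360° = 0.98°.

final bearing 0.98°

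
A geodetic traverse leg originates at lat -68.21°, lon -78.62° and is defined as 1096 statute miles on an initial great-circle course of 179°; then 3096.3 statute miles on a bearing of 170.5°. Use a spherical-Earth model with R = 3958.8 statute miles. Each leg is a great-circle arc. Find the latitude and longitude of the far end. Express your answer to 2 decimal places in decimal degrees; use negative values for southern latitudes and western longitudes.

Apply the spherical direct solution leg by leg, carrying full precision between legs.
Leg 1: from (-68.21°, -78.62°), δ = 1096/3958.8 = 0.276852 rad, θ = 179° → φ = -84.06°, λ = -75.98°.
Leg 2: from (-84.06°, -75.98°), δ = 3096.3/3958.8 = 0.782131 rad, θ = 170.5° → φ = -51.03°, λ = 93.36°.

latitude -51.03°, longitude 93.36°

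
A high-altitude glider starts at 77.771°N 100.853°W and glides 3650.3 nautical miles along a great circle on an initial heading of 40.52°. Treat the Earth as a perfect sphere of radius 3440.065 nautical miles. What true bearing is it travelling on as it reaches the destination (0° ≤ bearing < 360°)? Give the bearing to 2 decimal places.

The arc subtends δ = 3650.3/3440.065 = 1.061114 rad at the centre.
With φ₁ = 77.771° = 1.357360 rad and θ = 40.52° = 0.707207 rad:
Applying the spherical law of cosines for sides, sin φ₂ = sin φ₁ cos δ + cos φ₁ sin δ cos θ = 0.617384, so φ₂ = 38.125°.
Then Δλ = atan2(0.120130, -0.115475) = 2.336438 rad, from sin θ sin δ cos φ₁ over cos δ − sin φ₁ sin φ₂.
Hence λ₂ = -100.853° + 133.868° = 33.015°.
The forward bearing on arrival equals the back-azimuth from the destination plus 180°.
Back-azimuth from P₂ (38.13°, 33.02°) to P₁ (77.77°, -100.85°), with Δλ' = λ₁ − λ₂ = -133.87°: atan2( sin Δλ' cos φ₁ , cos φ₂ sin φ₁ − sin φ₂ cos φ₁ cos Δλ' ) = 349.92°.
Final bearing = (349.92° + 180°) mod 360° = 169.92°.

final bearing 169.92°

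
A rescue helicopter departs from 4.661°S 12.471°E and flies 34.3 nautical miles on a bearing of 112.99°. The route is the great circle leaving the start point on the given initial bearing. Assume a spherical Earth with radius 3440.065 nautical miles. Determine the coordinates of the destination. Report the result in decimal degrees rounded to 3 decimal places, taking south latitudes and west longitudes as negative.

δ = 34.3/3440.065 = 0.009971 rad (0.5713°).
With φ₁ = -4.661° = -0.081350 rad and θ = 112.99° = 1.972048 rad:
Applying the spherical law of cosines for sides, sin φ₂ = sin φ₁ cos δ + cos φ₁ sin δ cos θ = -0.085137, so φ₂ = -4.884°.
Then Δλ = atan2(0.009148, 0.993032) = 0.009212 rad, from sin θ sin δ cos φ₁ over cos δ − sin φ₁ sin φ₂.
λ₂ = 12.471° + 0.528° = 12.999°.

latitude -4.884°, longitude 12.999°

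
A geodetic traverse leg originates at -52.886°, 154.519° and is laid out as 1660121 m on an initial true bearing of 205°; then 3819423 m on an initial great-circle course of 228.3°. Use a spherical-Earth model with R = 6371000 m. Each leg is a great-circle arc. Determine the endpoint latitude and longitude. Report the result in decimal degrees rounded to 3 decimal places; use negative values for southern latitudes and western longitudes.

Apply the spherical direct solution leg by leg, carrying full precision between legs.
Leg 1: from (-52.886°, 154.519°), δ = 1660121/6371000 = 0.260575 rad, θ = 205° → φ = -65.701°, λ = 139.176°.
Leg 2: from (-65.701°, 139.176°), δ = 3819423/6371000 = 0.599501 rad, θ = 228.3° → φ = -65.084°, λ = 48.856°.

latitude -65.084°, longitude 48.856°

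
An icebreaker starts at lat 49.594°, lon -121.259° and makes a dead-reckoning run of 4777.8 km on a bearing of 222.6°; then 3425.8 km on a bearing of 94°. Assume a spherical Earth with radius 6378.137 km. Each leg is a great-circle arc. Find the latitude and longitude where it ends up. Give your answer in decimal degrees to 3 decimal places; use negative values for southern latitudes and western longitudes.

Apply the spherical direct solution leg by leg, carrying full precision between legs.
Leg 1: from (49.594°, -121.259°), δ = 4777.8/6378.137 = 0.749090 rad, θ = 222.6° → φ = 13.457°, λ = -149.550°.
Leg 2: from (13.457°, -149.550°), δ = 3425.8/6378.137 = 0.537116 rad, θ = 94° → φ = 9.511°, λ = -118.383°.

latitude 9.511°, longitude -118.383°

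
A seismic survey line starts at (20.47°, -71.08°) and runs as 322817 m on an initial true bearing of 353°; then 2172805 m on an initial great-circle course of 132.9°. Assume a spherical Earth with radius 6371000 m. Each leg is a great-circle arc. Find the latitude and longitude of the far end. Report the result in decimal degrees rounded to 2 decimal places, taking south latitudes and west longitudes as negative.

Apply the spherical direct solution leg by leg, carrying full precision between legs.
Leg 1: from (20.47°, -71.08°), δ = 322817/6371000 = 0.050670 rad, θ = 353° → φ = 23.35°, λ = -71.47°.
Leg 2: from (23.35°, -71.47°), δ = 2172805/6371000 = 0.341046 rad, θ = 132.9° → φ = 9.47°, λ = -57.08°.

latitude 9.47°, longitude -57.08°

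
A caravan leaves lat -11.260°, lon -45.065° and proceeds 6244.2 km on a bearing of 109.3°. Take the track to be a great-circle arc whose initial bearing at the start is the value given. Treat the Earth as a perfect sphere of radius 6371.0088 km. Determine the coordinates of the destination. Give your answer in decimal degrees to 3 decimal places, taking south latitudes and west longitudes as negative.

latitude -22.208°, longitude 12.788°

Angular distance δ = d/R = 6244.2 / 6371.0088 = 0.980096 rad.
Converting: φ₁ = -0.196524 rad, θ = 1.907645 rad.
Applying the spherical law of cosines for sides, sin φ₂ = sin φ₁ cos δ + cos φ₁ sin δ cos θ = -0.377975, so φ₂ = -22.208°.
For the longitude increment, Δλ = atan2( sin θ sin δ cos φ₁, cos δ − sin φ₁ sin φ₂ ) = atan2(0.768786, 0.483139) = 57.853°.
Hence λ₂ = -45.065° + 57.853° = 12.788°.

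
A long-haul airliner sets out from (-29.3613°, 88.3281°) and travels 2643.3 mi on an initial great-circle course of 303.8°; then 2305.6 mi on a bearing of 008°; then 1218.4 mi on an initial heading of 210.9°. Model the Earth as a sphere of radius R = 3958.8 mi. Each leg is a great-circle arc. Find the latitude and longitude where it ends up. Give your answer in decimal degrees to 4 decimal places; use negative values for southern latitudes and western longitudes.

Apply the spherical direct solution leg by leg, carrying full precision between legs.
Leg 1: from (-29.3613°, 88.3281°), δ = 2643.3/3958.8 = 0.667702 rad, θ = 303.8° → φ = -4.8654°, λ = 57.2375°.
Leg 2: from (-4.8654°, 57.2375°), δ = 2305.6/3958.8 = 0.582399 rad, θ = 8° → φ = 28.1564°, λ = 62.2184°.
Leg 3: from (28.1564°, 62.2184°), δ = 1218.4/3958.8 = 0.307770 rad, θ = 210.9° → φ = 12.7402°, λ = 53.0408°.

latitude 12.7402°, longitude 53.0408°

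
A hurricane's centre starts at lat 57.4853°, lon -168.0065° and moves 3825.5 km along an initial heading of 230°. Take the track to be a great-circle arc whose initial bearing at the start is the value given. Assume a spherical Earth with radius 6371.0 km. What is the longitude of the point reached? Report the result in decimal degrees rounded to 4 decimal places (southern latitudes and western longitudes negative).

longitude 161.9958°

Angular distance δ = d/R = 3825.5 / 6371 = 0.600455 rad.
Start latitude φ₁ = 1.003308 rad; initial bearing θ = 4.014257 rad.
Destination latitude: φ₂ = arcsin( sin φ₁ cos δ + cos φ₁ sin δ cos θ ) = arcsin(0.500532) = 30.0352°.
For the longitude increment, Δλ = atan2( sin θ sin δ cos φ₁, cos δ − sin φ₁ sin φ₂ ) = atan2(-0.232652, 0.403003) = -29.9977°.
λ₂ = -168.0065° + -29.9977° = -198.0042°, normalized to (−180°, 180°] → 161.9958°.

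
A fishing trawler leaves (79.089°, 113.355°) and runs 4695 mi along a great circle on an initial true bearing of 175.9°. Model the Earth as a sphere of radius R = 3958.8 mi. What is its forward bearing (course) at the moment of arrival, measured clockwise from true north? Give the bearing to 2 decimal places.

final bearing 179.21°

The arc subtends δ = 4695/3958.8 = 1.185965 rad at the centre.
Start latitude φ₁ = 1.380363 rad; initial bearing θ = 3.070034 rad.
sin φ₂ = sin φ₁ cos δ + cos φ₁ sin δ cos θ = (0.981922)(0.375402) + (0.189284)(0.926862)(-0.997441) = 0.193625
φ₂ = asin(0.193625) = 0.194856 rad = 11.164°.
For the longitude increment, Δλ = atan2( sin θ sin δ cos φ₁, cos δ − sin φ₁ sin φ₂ ) = atan2(0.012544, 0.185278) = 3.873°.
λ₂ = λ₁ + Δλ = 117.228°.
The forward bearing on arrival equals the back-azimuth from the destination plus 180°.
Back-azimuth from P₂ (11.16°, 117.23°) to P₁ (79.09°, 113.36°), with Δλ' = λ₁ − λ₂ = -3.87°: atan2( sin Δλ' cos φ₁ , cos φ₂ sin φ₁ − sin φ₂ cos φ₁ cos Δλ' ) = 359.21°.
Final bearing = (359.21° + 180°) mod 360° = 179.21°.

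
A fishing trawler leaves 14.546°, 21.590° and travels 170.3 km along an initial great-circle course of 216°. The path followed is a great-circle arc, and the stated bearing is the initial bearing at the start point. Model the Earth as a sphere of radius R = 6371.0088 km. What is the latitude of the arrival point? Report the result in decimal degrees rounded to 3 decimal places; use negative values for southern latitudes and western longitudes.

latitude 13.305°

δ = 170.3/6371.0088 = 0.026730 rad (1.5315°).
Converting: φ₁ = 0.253876 rad, θ = 3.769911 rad.
Destination latitude: φ₂ = arcsin( sin φ₁ cos δ + cos φ₁ sin δ cos θ ) = arcsin(0.230138) = 13.305°.
For the longitude increment, Δλ = atan2( sin θ sin δ cos φ₁, cos δ − sin φ₁ sin φ₂ ) = atan2(-0.015206, 0.941842) = -0.925°.
λ₂ = 21.590° + -0.925° = 20.665°.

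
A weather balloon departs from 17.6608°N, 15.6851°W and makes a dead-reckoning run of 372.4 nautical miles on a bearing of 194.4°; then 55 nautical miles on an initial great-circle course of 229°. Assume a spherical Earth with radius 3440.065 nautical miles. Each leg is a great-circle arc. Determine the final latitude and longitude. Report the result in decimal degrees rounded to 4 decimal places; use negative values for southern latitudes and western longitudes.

latitude 11.0456°, longitude -17.9615°

Apply the spherical direct solution leg by leg, carrying full precision between legs.
Leg 1: from (17.6608°, -15.6851°), δ = 372.4/3440.065 = 0.108254 rad, θ = 194.4° → φ = 11.6475°, λ = -17.2571°.
Leg 2: from (11.6475°, -17.2571°), δ = 55/3440.065 = 0.015988 rad, θ = 229° → φ = 11.0456°, λ = -17.9615°.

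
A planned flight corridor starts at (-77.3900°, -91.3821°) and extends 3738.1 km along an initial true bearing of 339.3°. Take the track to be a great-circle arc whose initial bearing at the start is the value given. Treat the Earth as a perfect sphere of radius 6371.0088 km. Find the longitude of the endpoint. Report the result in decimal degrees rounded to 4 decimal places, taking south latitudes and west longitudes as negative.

longitude -107.2776°

Central angle δ = d/R = 0.586736 rad.
Start latitude φ₁ = -1.350710 rad; initial bearing θ = 5.921902 rad.
sin φ₂ = sin φ₁ cos δ + cos φ₁ sin δ cos θ = (-0.975879)(0.832752) + (0.218314)(0.553646)(0.935444) = -0.699600
φ₂ = asin(-0.699600) = -0.774837 rad = -44.3949°.
Then Δλ = atan2(-0.042724, 0.150028) = -0.277429 rad, from sin θ sin δ cos φ₁ over cos δ − sin φ₁ sin φ₂.
λ₂ = λ₁ + Δλ = -107.2776°.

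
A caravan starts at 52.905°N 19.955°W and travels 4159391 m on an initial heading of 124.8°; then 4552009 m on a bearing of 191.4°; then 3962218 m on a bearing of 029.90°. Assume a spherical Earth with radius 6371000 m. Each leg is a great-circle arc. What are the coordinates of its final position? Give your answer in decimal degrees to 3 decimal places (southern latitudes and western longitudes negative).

Apply the spherical direct solution leg by leg, carrying full precision between legs.
Leg 1: from (52.905°, -19.955°), δ = 4159391/6371000 = 0.652863 rad, θ = 124.8° → φ = 25.119°, λ = 13.475°.
Leg 2: from (25.119°, 13.475°), δ = 4552009/6371000 = 0.714489 rad, θ = 191.4° → φ = -15.122°, λ = 5.765°.
Leg 3: from (-15.122°, 5.765°), δ = 3962218/6371000 = 0.621915 rad, θ = 29.9° → φ = 15.993°, λ = 23.350°.

latitude 15.993°, longitude 23.350°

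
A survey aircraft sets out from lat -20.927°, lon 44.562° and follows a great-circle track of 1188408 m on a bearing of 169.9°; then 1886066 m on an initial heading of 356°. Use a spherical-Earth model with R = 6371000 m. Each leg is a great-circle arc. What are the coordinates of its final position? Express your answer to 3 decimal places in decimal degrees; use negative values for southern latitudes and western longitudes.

latitude -14.508°, longitude 45.542°

Apply the spherical direct solution leg by leg, carrying full precision between legs.
Leg 1: from (-20.927°, 44.562°), δ = 1188408/6371000 = 0.186534 rad, θ = 169.9° → φ = -31.434°, λ = 46.746°.
Leg 2: from (-31.434°, 46.746°), δ = 1886066/6371000 = 0.296039 rad, θ = 356° → φ = -14.508°, λ = 45.542°.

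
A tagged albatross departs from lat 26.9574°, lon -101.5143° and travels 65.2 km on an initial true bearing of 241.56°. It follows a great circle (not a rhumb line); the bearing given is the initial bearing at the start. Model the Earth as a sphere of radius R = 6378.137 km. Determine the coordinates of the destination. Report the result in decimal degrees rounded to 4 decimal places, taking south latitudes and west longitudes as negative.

The arc subtends δ = 65.2/6378.137 = 0.010222 rad at the centre.
Start latitude φ₁ = 0.470495 rad; initial bearing θ = 4.216017 rad.
Applying the spherical law of cosines for sides, sin φ₂ = sin φ₁ cos δ + cos φ₁ sin δ cos θ = 0.448965, so φ₂ = 26.6773°.
Δλ = atan2( sin θ sin δ cos φ₁ , cos δ − sin φ₁ sin φ₂ ) = atan2(-0.008012, 0.796419) = -0.010060 rad = -0.5764°.
λ₂ = -101.5143° + -0.5764° = -102.0907°.

latitude 26.6773°, longitude -102.0907°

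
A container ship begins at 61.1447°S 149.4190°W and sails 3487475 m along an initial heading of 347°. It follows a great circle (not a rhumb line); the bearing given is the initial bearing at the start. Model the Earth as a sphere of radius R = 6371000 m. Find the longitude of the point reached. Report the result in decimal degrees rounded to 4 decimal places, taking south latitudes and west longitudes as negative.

longitude -157.2051°

Central angle δ = d/R = 0.547398 rad.
With φ₁ = -61.1447° = -1.067176 rad and θ = 347° = 6.056293 rad:
sin φ₂ = sin φ₁ cos δ + cos φ₁ sin δ cos θ = (-0.875841)(0.853881) + (0.482599)(0.520468)(0.974370) = -0.503125
φ₂ = asin(-0.503125) = -0.527211 rad = -30.2070°.
For the longitude increment, Δλ = atan2( sin θ sin δ cos φ₁, cos δ − sin φ₁ sin φ₂ ) = atan2(-0.056503, 0.413224) = -7.7861°.
λ₂ = -149.4190° + -7.7861° = -157.2051°.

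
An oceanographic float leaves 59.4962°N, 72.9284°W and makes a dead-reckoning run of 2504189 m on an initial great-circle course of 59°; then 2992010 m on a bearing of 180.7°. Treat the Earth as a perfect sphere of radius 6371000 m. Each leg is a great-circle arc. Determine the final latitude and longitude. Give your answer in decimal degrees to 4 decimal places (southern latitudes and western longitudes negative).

latitude 36.7335°, longitude -25.6411°

Apply the spherical direct solution leg by leg, carrying full precision between legs.
Leg 1: from (59.4962°, -72.9284°), δ = 2504189/6371000 = 0.393061 rad, θ = 59° → φ = 63.6402°, λ = -25.2458°.
Leg 2: from (63.6402°, -25.2458°), δ = 2992010/6371000 = 0.469630 rad, θ = 180.7° → φ = 36.7335°, λ = -25.6411°.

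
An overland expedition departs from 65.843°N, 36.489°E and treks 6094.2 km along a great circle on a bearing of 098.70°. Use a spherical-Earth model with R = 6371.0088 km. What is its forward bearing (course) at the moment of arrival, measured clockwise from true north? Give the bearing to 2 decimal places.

final bearing 152.63°

Central angle δ = d/R = 0.956552 rad.
Start latitude φ₁ = 1.149177 rad; initial bearing θ = 1.722640 rad.
Applying the spherical law of cosines for sides, sin φ₂ = sin φ₁ cos δ + cos φ₁ sin δ cos θ = 0.475283, so φ₂ = 28.378°.
Then Δλ = atan2(0.330585, 0.142680) = 1.163350 rad, from sin θ sin δ cos φ₁ over cos δ − sin φ₁ sin φ₂.
λ₂ = λ₁ + Δλ = 103.144°.
The forward bearing on arrival equals the back-azimuth from the destination plus 180°.
Back-azimuth from P₂ (28.38°, 103.14°) to P₁ (65.84°, 36.49°), with Δλ' = λ₁ − λ₂ = -66.66°: atan2( sin Δλ' cos φ₁ , cos φ₂ sin φ₁ − sin φ₂ cos φ₁ cos Δλ' ) = 332.63°.
Final bearing = (332.63° + 180°) mod 360° = 152.63°.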